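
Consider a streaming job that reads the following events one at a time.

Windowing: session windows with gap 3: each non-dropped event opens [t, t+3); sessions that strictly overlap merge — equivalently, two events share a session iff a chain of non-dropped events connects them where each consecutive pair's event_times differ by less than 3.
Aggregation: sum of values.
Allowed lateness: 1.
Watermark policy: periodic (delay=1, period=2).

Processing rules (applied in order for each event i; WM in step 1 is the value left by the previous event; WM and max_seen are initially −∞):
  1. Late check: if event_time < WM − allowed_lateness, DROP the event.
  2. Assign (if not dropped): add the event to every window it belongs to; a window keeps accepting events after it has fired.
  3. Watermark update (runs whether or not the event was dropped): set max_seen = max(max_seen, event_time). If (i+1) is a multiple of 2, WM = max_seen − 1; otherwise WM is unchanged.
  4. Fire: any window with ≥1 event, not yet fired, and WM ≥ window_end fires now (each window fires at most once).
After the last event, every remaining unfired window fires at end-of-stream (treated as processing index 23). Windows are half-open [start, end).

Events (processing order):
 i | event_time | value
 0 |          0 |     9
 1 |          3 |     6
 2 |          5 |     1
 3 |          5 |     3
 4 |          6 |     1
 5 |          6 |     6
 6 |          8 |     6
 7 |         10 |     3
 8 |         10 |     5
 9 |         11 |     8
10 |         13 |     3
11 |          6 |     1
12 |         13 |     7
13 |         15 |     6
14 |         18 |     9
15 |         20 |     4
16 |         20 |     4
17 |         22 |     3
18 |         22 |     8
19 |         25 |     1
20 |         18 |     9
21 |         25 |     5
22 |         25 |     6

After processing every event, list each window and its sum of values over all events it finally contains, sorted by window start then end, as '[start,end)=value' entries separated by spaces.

[0,3)=9 [3,18)=55 [18,25)=28 [25,28)=12

i=0 t=0 v=9: → [0,3); WM=−∞
i=1 t=3 v=6: → [3,6); WM=2
i=2 t=5 v=1: → [3,8); WM=2
i=3 t=5 v=3: → [3,8); WM=4
i=4 t=6 v=1: → [3,9); WM=4
i=5 t=6 v=6: → [3,9); WM=5
i=6 t=8 v=6: → [3,11); WM=5
i=7 t=10 v=3: → [3,13); WM=9
i=8 t=10 v=5: → [3,13); WM=9
i=9 t=11 v=8: → [3,14); WM=10
i=10 t=13 v=3: → [3,16); WM=10
i=11 t=6 v=1: DROP (t<10-1); WM=12
i=12 t=13 v=7: → [3,16); WM=12
i=13 t=15 v=6: → [3,18); WM=14
i=14 t=18 v=9: → [18,21); WM=14
i=15 t=20 v=4: → [18,23); WM=19
i=16 t=20 v=4: → [18,23); WM=19
i=17 t=22 v=3: → [18,25); WM=21
i=18 t=22 v=8: → [18,25); WM=21
i=19 t=25 v=1: → [25,28); WM=24
i=20 t=18 v=9: DROP (t<24-1); WM=24
i=21 t=25 v=5: → [25,28); WM=24
i=22 t=25 v=6: → [25,28); WM=24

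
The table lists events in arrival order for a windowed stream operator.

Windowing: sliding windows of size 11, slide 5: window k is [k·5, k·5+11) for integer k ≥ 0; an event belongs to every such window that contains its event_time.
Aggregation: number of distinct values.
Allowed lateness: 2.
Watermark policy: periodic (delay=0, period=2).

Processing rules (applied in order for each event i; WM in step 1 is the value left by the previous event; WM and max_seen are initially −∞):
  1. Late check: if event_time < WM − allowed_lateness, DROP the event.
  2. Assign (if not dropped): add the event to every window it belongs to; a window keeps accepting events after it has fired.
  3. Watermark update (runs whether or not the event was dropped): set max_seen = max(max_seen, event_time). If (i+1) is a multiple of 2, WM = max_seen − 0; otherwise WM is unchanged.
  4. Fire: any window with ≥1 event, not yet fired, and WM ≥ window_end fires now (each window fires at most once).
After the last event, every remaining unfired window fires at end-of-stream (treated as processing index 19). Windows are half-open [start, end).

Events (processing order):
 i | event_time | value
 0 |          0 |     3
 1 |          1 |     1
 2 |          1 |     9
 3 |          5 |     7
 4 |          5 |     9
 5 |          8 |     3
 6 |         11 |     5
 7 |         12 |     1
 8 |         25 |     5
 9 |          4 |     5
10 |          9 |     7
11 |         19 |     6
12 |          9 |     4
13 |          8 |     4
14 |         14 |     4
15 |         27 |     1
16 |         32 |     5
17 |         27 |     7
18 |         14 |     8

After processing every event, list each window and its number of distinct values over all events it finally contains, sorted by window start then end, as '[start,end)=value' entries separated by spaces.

i=0 t=0 v=3: → [0,11); WM=−∞
i=1 t=1 v=1: → [0,11); WM=1
i=2 t=1 v=9: → [0,11); WM=1
i=3 t=5 v=7: → [5,16),[0,11); WM=5
i=4 t=5 v=9: → [5,16),[0,11); WM=5
i=5 t=8 v=3: → [5,16),[0,11); WM=8
i=6 t=11 v=5: → [10,21),[5,16); WM=8
i=7 t=12 v=1: → [10,21),[5,16); WM=12; [0,11) fires=4
i=8 t=25 v=5: → [25,36),[20,31),[15,26); WM=12
i=9 t=4 v=5: DROP (t<12-2); WM=25; [5,16) fires=5 [10,21) fires=2
i=10 t=9 v=7: DROP (t<25-2); WM=25
i=11 t=19 v=6: DROP (t<25-2); WM=25
i=12 t=9 v=4: DROP (t<25-2); WM=25
i=13 t=8 v=4: DROP (t<25-2); WM=25
i=14 t=14 v=4: DROP (t<25-2); WM=25
i=15 t=27 v=1: → [25,36),[20,31); WM=27; [15,26) fires=1
i=16 t=32 v=5: → [30,41),[25,36); WM=27
i=17 t=27 v=7: → [25,36),[20,31); WM=32; [20,31) fires=3
i=18 t=14 v=8: DROP (t<32-2); WM=32

[0,11)=4 [5,16)=5 [10,21)=2 [15,26)=1 [20,31)=3 [25,36)=3 [30,41)=1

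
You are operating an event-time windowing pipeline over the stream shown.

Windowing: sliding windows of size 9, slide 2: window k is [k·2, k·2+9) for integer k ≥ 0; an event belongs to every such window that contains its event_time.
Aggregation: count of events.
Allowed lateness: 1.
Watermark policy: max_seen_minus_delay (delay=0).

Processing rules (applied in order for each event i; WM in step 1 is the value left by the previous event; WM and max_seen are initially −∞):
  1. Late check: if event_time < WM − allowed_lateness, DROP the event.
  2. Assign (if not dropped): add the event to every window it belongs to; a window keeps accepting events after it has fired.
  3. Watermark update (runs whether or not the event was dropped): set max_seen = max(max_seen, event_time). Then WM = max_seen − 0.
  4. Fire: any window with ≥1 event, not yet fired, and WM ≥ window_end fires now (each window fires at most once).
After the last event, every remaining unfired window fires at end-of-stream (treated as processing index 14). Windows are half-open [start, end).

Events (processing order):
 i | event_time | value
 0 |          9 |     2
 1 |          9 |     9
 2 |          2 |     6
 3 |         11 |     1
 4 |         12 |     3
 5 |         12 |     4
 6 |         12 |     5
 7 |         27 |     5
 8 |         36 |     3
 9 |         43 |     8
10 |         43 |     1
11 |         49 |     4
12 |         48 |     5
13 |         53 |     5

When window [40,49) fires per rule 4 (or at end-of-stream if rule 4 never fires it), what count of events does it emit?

2

i=0 t=9 v=2: → [8,17),[6,15),[4,13),[2,11); WM=9
i=1 t=9 v=9: → [8,17),[6,15),[4,13),[2,11); WM=9
i=2 t=2 v=6: DROP (t<9-1); WM=9
i=3 t=11 v=1: → [10,19),[8,17),[6,15),[4,13); WM=11; [2,11) fires=2
i=4 t=12 v=3: → [12,21),[10,19),[8,17),[6,15),[4,13); WM=12
i=5 t=12 v=4: → [12,21),[10,19),[8,17),[6,15),[4,13); WM=12
i=6 t=12 v=5: → [12,21),[10,19),[8,17),[6,15),[4,13); WM=12
i=7 t=27 v=5: → [26,35),[24,33),[22,31),[20,29); WM=27; [4,13) fires=6 [6,15) fires=6 [8,17) fires=6 [10,19) fires=4 [12,21) fires=3
i=8 t=36 v=3: → [36,45),[34,43),[32,41),[30,39),[28,37); WM=36; [20,29) fires=1 [22,31) fires=1 [24,33) fires=1 [26,35) fires=1
i=9 t=43 v=8: → [42,51),[40,49),[38,47),[36,45); WM=43; [28,37) fires=1 [30,39) fires=1 [32,41) fires=1 [34,43) fires=1
i=10 t=43 v=1: → [42,51),[40,49),[38,47),[36,45); WM=43
i=11 t=49 v=4: → [48,57),[46,55),[44,53),[42,51); WM=49; [36,45) fires=3 [38,47) fires=2 [40,49) fires=2
i=12 t=48 v=5: → [48,57),[46,55),[44,53),[42,51),[40,49); WM=49
i=13 t=53 v=5: → [52,61),[50,59),[48,57),[46,55); WM=53; [42,51) fires=4 [44,53) fires=2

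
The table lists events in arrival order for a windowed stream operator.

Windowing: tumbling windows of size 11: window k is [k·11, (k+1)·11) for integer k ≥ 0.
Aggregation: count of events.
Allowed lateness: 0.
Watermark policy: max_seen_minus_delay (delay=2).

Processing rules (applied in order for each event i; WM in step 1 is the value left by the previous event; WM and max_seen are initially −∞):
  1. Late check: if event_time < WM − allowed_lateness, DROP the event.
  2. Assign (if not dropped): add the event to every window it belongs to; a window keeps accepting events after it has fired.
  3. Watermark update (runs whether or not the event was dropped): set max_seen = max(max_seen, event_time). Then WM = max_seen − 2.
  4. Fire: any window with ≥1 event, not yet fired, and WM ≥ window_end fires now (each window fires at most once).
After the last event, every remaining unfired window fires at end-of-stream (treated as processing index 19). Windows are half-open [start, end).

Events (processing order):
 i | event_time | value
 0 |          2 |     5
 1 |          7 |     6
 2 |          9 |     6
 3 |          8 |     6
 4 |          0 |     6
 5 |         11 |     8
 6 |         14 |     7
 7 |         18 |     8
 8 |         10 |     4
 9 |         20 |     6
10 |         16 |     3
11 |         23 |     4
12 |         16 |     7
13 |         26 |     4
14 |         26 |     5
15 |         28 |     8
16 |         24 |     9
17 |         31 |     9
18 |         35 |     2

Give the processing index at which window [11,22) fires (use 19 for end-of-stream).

13

i=0 t=2 v=5: → [0,11); WM=0
i=1 t=7 v=6: → [0,11); WM=5
i=2 t=9 v=6: → [0,11); WM=7
i=3 t=8 v=6: → [0,11); WM=7
i=4 t=0 v=6: DROP (t<7-0); WM=7
i=5 t=11 v=8: → [11,22); WM=9
i=6 t=14 v=7: → [11,22); WM=12; [0,11) fires=4
i=7 t=18 v=8: → [11,22); WM=16
i=8 t=10 v=4: DROP (t<16-0); WM=16
i=9 t=20 v=6: → [11,22); WM=18
i=10 t=16 v=3: DROP (t<18-0); WM=18
i=11 t=23 v=4: → [22,33); WM=21
i=12 t=16 v=7: DROP (t<21-0); WM=21
i=13 t=26 v=4: → [22,33); WM=24; [11,22) fires=4
i=14 t=26 v=5: → [22,33); WM=24
i=15 t=28 v=8: → [22,33); WM=26
i=16 t=24 v=9: DROP (t<26-0); WM=26
i=17 t=31 v=9: → [22,33); WM=29
i=18 t=35 v=2: → [33,44); WM=33; [22,33) fires=5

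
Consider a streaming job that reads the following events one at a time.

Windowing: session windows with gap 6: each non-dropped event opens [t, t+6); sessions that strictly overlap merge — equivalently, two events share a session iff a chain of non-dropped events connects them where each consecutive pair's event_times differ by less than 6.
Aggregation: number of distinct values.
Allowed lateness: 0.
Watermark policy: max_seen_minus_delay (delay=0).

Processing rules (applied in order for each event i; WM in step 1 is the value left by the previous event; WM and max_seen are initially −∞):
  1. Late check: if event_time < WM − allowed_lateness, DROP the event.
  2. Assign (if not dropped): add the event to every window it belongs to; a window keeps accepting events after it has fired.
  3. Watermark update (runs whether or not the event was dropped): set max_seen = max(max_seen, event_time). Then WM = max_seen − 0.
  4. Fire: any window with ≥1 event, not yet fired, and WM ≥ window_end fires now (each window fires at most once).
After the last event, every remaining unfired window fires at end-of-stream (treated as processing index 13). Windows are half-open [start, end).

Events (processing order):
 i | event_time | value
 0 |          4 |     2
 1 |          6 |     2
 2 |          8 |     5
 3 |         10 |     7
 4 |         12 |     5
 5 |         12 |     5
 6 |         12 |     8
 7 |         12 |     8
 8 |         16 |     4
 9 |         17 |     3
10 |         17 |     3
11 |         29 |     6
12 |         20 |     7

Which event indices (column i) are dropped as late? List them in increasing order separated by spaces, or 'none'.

i=0 t=4 v=2: → [4,10); WM=4
i=1 t=6 v=2: → [4,12); WM=6
i=2 t=8 v=5: → [4,14); WM=8
i=3 t=10 v=7: → [4,16); WM=10
i=4 t=12 v=5: → [4,18); WM=12
i=5 t=12 v=5: → [4,18); WM=12
i=6 t=12 v=8: → [4,18); WM=12
i=7 t=12 v=8: → [4,18); WM=12
i=8 t=16 v=4: → [4,22); WM=16
i=9 t=17 v=3: → [4,23); WM=17
i=10 t=17 v=3: → [4,23); WM=17
i=11 t=29 v=6: → [29,35); WM=29
i=12 t=20 v=7: DROP (t<29-0); WM=29

12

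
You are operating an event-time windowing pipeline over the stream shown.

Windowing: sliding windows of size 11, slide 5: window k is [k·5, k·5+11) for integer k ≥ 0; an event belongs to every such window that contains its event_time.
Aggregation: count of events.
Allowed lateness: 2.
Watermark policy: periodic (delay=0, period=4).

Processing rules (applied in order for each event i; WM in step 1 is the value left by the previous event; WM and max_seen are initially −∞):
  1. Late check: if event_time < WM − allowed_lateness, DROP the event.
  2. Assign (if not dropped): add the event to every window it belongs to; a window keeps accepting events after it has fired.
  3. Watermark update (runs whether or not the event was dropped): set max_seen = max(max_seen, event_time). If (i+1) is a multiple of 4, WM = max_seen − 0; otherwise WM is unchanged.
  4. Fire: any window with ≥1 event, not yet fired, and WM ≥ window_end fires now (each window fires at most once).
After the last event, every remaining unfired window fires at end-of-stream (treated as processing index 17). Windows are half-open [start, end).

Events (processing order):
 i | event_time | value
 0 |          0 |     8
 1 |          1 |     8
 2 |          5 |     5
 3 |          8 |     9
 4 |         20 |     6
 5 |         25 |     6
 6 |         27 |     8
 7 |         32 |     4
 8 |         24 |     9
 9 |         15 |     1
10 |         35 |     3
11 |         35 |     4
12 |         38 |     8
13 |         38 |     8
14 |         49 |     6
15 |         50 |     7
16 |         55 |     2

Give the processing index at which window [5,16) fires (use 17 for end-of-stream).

7

i=0 t=0 v=8: → [0,11); WM=−∞
i=1 t=1 v=8: → [0,11); WM=−∞
i=2 t=5 v=5: → [5,16),[0,11); WM=−∞
i=3 t=8 v=9: → [5,16),[0,11); WM=8
i=4 t=20 v=6: → [20,31),[15,26),[10,21); WM=8
i=5 t=25 v=6: → [25,36),[20,31),[15,26); WM=8
i=6 t=27 v=8: → [25,36),[20,31); WM=8
i=7 t=32 v=4: → [30,41),[25,36); WM=32; [0,11) fires=4 [5,16) fires=2 [10,21) fires=1 [15,26) fires=2 [20,31) fires=3
i=8 t=24 v=9: DROP (t<32-2); WM=32
i=9 t=15 v=1: DROP (t<32-2); WM=32
i=10 t=35 v=3: → [35,46),[30,41),[25,36); WM=32
i=11 t=35 v=4: → [35,46),[30,41),[25,36); WM=35
i=12 t=38 v=8: → [35,46),[30,41); WM=35
i=13 t=38 v=8: → [35,46),[30,41); WM=35
i=14 t=49 v=6: → [45,56),[40,51); WM=35
i=15 t=50 v=7: → [50,61),[45,56),[40,51); WM=50; [25,36) fires=5 [30,41) fires=5 [35,46) fires=4
i=16 t=55 v=2: → [55,66),[50,61),[45,56); WM=50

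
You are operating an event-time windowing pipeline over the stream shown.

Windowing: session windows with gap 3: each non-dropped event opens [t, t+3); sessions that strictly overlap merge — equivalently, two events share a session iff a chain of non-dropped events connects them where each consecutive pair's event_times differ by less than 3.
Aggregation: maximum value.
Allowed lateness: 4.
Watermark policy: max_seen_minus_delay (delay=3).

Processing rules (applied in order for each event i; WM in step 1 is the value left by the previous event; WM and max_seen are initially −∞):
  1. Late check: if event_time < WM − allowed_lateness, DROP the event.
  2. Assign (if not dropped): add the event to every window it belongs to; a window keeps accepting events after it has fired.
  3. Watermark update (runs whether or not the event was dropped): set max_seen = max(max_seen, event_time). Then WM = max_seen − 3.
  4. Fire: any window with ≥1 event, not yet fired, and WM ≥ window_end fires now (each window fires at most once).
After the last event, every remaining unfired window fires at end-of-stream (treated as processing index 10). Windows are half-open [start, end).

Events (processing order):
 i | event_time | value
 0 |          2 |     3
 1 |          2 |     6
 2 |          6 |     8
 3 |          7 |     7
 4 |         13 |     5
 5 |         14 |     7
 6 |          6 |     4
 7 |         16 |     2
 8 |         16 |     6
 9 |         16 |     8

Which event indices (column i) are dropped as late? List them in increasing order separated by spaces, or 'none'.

i=0 t=2 v=3: → [2,5); WM=-1
i=1 t=2 v=6: → [2,5); WM=-1
i=2 t=6 v=8: → [6,9); WM=3
i=3 t=7 v=7: → [6,10); WM=4
i=4 t=13 v=5: → [13,16); WM=10
i=5 t=14 v=7: → [13,17); WM=11
i=6 t=6 v=4: DROP (t<11-4); WM=11
i=7 t=16 v=2: → [13,19); WM=13
i=8 t=16 v=6: → [13,19); WM=13
i=9 t=16 v=8: → [13,19); WM=13

6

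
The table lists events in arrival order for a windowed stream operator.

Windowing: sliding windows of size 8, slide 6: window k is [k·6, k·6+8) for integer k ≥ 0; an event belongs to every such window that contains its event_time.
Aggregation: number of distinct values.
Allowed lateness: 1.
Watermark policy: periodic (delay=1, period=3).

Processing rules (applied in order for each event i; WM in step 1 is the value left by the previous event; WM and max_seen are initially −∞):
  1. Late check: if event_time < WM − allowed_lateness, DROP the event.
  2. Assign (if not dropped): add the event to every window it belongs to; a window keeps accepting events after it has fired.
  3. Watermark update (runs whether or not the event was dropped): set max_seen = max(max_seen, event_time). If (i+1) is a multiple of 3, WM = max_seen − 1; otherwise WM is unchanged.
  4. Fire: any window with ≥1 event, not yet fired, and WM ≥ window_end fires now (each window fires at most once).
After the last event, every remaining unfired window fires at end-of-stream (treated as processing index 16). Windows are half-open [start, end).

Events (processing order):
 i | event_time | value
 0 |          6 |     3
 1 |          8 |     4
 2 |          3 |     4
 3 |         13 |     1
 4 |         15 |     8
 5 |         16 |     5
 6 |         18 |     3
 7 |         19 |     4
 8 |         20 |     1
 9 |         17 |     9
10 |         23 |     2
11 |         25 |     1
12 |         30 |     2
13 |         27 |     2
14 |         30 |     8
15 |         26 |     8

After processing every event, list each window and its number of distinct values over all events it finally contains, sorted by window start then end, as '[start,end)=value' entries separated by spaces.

i=0 t=6 v=3: → [6,14),[0,8); WM=−∞
i=1 t=8 v=4: → [6,14); WM=−∞
i=2 t=3 v=4: → [0,8); WM=7
i=3 t=13 v=1: → [12,20),[6,14); WM=7
i=4 t=15 v=8: → [12,20); WM=7
i=5 t=16 v=5: → [12,20); WM=15; [0,8) fires=2 [6,14) fires=3
i=6 t=18 v=3: → [18,26),[12,20); WM=15
i=7 t=19 v=4: → [18,26),[12,20); WM=15
i=8 t=20 v=1: → [18,26); WM=19
i=9 t=17 v=9: DROP (t<19-1); WM=19
i=10 t=23 v=2: → [18,26); WM=19
i=11 t=25 v=1: → [24,32),[18,26); WM=24; [12,20) fires=5
i=12 t=30 v=2: → [30,38),[24,32); WM=24
i=13 t=27 v=2: → [24,32); WM=24
i=14 t=30 v=8: → [30,38),[24,32); WM=29; [18,26) fires=4
i=15 t=26 v=8: DROP (t<29-1); WM=29

[0,8)=2 [6,14)=3 [12,20)=5 [18,26)=4 [24,32)=3 [30,38)=2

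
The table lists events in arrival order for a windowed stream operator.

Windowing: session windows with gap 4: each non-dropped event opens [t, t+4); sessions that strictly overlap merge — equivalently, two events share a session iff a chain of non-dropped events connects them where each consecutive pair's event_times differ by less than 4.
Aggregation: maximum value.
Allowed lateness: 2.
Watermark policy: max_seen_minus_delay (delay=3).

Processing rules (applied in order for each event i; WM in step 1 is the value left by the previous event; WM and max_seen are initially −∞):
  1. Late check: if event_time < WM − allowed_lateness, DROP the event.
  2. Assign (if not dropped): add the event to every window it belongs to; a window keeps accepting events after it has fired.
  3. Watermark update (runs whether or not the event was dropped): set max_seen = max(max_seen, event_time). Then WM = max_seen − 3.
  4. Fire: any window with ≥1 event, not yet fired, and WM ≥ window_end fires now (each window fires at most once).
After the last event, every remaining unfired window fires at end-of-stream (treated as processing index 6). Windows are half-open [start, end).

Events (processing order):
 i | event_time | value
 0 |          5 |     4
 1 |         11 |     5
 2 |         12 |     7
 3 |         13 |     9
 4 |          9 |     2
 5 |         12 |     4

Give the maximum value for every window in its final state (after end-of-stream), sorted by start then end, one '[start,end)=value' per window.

i=0 t=5 v=4: → [5,9); WM=2
i=1 t=11 v=5: → [11,15); WM=8
i=2 t=12 v=7: → [11,16); WM=9
i=3 t=13 v=9: → [11,17); WM=10
i=4 t=9 v=2: → [9,17); WM=10
i=5 t=12 v=4: → [9,17); WM=10

[5,9)=4 [9,17)=9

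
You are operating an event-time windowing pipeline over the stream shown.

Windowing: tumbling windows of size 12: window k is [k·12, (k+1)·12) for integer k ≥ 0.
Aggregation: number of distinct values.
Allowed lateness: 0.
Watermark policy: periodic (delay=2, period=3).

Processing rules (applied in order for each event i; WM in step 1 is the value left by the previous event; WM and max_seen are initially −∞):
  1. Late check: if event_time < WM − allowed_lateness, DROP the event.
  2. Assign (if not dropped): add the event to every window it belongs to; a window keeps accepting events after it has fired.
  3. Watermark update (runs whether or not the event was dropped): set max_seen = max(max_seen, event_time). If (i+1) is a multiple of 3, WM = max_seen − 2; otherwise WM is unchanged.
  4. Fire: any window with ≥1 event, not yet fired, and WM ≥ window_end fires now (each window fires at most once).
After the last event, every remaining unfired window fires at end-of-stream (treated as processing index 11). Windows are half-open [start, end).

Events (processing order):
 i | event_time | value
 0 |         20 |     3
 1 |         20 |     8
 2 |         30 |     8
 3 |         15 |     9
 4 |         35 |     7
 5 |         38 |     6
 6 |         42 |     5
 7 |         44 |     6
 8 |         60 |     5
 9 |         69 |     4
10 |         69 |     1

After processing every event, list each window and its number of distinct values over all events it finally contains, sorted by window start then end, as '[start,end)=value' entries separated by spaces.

i=0 t=20 v=3: → [12,24); WM=−∞
i=1 t=20 v=8: → [12,24); WM=−∞
i=2 t=30 v=8: → [24,36); WM=28; [12,24) fires=2
i=3 t=15 v=9: DROP (t<28-0); WM=28
i=4 t=35 v=7: → [24,36); WM=28
i=5 t=38 v=6: → [36,48); WM=36; [24,36) fires=2
i=6 t=42 v=5: → [36,48); WM=36
i=7 t=44 v=6: → [36,48); WM=36
i=8 t=60 v=5: → [60,72); WM=58; [36,48) fires=2
i=9 t=69 v=4: → [60,72); WM=58
i=10 t=69 v=1: → [60,72); WM=58

[12,24)=2 [24,36)=2 [36,48)=2 [60,72)=3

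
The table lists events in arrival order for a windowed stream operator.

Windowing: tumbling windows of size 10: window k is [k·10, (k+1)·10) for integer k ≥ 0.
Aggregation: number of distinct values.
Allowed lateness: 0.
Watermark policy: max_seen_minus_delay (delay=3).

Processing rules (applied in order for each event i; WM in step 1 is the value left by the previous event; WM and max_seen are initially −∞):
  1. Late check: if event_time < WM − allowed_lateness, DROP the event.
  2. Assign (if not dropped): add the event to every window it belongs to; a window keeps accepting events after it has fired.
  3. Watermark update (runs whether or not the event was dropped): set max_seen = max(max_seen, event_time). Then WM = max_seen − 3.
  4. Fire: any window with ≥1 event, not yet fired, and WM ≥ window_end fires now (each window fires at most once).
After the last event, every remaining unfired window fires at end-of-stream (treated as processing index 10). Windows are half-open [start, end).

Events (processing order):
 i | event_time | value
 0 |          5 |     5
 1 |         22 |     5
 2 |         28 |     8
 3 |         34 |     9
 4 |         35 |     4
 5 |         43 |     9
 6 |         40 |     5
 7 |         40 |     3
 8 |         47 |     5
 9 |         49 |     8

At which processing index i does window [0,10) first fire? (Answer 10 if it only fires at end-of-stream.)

1

i=0 t=5 v=5: → [0,10); WM=2
i=1 t=22 v=5: → [20,30); WM=19; [0,10) fires=1
i=2 t=28 v=8: → [20,30); WM=25
i=3 t=34 v=9: → [30,40); WM=31; [20,30) fires=2
i=4 t=35 v=4: → [30,40); WM=32
i=5 t=43 v=9: → [40,50); WM=40; [30,40) fires=2
i=6 t=40 v=5: → [40,50); WM=40
i=7 t=40 v=3: → [40,50); WM=40
i=8 t=47 v=5: → [40,50); WM=44
i=9 t=49 v=8: → [40,50); WM=46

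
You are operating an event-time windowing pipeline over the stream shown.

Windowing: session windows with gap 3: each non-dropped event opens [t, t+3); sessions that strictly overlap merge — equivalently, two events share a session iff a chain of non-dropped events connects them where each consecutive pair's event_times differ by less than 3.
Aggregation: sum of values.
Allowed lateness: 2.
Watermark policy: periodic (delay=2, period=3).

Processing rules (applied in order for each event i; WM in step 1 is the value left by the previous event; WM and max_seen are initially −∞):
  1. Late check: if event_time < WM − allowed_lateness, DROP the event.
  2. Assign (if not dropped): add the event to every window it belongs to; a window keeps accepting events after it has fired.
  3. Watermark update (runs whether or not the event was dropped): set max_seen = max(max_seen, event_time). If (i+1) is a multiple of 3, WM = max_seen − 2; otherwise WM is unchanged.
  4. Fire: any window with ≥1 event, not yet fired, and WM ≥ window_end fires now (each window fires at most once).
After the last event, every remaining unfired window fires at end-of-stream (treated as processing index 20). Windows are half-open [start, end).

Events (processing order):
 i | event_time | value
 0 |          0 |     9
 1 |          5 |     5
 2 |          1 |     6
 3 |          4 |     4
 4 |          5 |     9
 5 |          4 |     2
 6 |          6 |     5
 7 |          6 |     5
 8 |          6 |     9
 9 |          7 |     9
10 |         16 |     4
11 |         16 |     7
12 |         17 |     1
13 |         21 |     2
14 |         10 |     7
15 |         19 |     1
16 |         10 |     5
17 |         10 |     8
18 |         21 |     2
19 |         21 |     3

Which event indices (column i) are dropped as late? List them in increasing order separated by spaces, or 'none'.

14 16 17

i=0 t=0 v=9: → [0,3); WM=−∞
i=1 t=5 v=5: → [5,8); WM=−∞
i=2 t=1 v=6: → [0,4); WM=3
i=3 t=4 v=4: → [4,8); WM=3
i=4 t=5 v=9: → [4,8); WM=3
i=5 t=4 v=2: → [4,8); WM=3
i=6 t=6 v=5: → [4,9); WM=3
i=7 t=6 v=5: → [4,9); WM=3
i=8 t=6 v=9: → [4,9); WM=4
i=9 t=7 v=9: → [4,10); WM=4
i=10 t=16 v=4: → [16,19); WM=4
i=11 t=16 v=7: → [16,19); WM=14
i=12 t=17 v=1: → [16,20); WM=14
i=13 t=21 v=2: → [21,24); WM=14
i=14 t=10 v=7: DROP (t<14-2); WM=19
i=15 t=19 v=1: → [16,24); WM=19
i=16 t=10 v=5: DROP (t<19-2); WM=19
i=17 t=10 v=8: DROP (t<19-2); WM=19
i=18 t=21 v=2: → [16,24); WM=19
i=19 t=21 v=3: → [16,24); WM=19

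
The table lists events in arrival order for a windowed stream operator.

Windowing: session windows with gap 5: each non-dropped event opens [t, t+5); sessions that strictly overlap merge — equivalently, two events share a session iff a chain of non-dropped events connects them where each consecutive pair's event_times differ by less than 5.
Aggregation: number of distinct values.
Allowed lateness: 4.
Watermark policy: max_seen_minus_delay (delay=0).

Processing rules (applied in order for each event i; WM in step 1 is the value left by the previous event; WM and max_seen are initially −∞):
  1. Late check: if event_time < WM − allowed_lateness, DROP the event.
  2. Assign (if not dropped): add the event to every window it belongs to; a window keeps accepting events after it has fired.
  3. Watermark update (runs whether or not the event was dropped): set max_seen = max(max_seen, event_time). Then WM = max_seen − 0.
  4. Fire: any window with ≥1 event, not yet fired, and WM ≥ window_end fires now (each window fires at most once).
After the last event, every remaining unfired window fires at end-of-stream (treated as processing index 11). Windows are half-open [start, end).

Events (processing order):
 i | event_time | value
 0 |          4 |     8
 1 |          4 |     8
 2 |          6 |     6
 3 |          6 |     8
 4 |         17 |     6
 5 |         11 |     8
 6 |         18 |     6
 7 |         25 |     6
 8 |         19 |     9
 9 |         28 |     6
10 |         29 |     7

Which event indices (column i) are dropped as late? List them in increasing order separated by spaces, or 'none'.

i=0 t=4 v=8: → [4,9); WM=4
i=1 t=4 v=8: → [4,9); WM=4
i=2 t=6 v=6: → [4,11); WM=6
i=3 t=6 v=8: → [4,11); WM=6
i=4 t=17 v=6: → [17,22); WM=17
i=5 t=11 v=8: DROP (t<17-4); WM=17
i=6 t=18 v=6: → [17,23); WM=18
i=7 t=25 v=6: → [25,30); WM=25
i=8 t=19 v=9: DROP (t<25-4); WM=25
i=9 t=28 v=6: → [25,33); WM=28
i=10 t=29 v=7: → [25,34); WM=29

5 8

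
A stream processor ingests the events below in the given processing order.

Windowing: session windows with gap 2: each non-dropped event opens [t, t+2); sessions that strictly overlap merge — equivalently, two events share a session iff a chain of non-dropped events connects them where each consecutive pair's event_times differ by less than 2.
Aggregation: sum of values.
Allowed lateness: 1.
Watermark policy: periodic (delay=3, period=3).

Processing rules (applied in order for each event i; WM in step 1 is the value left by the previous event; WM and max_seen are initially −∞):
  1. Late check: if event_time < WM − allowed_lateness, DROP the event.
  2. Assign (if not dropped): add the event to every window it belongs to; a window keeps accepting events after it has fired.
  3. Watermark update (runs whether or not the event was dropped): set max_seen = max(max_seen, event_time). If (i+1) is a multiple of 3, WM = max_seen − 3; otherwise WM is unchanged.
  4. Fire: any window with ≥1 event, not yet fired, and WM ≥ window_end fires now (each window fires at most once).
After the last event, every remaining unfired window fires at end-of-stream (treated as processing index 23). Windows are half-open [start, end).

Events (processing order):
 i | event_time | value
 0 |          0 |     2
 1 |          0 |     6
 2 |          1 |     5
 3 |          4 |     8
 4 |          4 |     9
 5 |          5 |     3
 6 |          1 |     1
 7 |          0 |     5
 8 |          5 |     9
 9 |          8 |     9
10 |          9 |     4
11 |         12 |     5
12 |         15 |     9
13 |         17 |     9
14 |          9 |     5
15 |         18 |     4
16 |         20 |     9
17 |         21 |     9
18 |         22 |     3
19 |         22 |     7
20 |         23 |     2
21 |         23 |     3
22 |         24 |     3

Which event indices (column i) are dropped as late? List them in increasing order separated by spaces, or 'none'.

i=0 t=0 v=2: → [0,2); WM=−∞
i=1 t=0 v=6: → [0,2); WM=−∞
i=2 t=1 v=5: → [0,3); WM=-2
i=3 t=4 v=8: → [4,6); WM=-2
i=4 t=4 v=9: → [4,6); WM=-2
i=5 t=5 v=3: → [4,7); WM=2
i=6 t=1 v=1: → [0,3); WM=2
i=7 t=0 v=5: DROP (t<2-1); WM=2
i=8 t=5 v=9: → [4,7); WM=2
i=9 t=8 v=9: → [8,10); WM=2
i=10 t=9 v=4: → [8,11); WM=2
i=11 t=12 v=5: → [12,14); WM=9
i=12 t=15 v=9: → [15,17); WM=9
i=13 t=17 v=9: → [17,19); WM=9
i=14 t=9 v=5: → [8,11); WM=14
i=15 t=18 v=4: → [17,20); WM=14
i=16 t=20 v=9: → [20,22); WM=14
i=17 t=21 v=9: → [20,23); WM=18
i=18 t=22 v=3: → [20,24); WM=18
i=19 t=22 v=7: → [20,24); WM=18
i=20 t=23 v=2: → [20,25); WM=20
i=21 t=23 v=3: → [20,25); WM=20
i=22 t=24 v=3: → [20,26); WM=20

7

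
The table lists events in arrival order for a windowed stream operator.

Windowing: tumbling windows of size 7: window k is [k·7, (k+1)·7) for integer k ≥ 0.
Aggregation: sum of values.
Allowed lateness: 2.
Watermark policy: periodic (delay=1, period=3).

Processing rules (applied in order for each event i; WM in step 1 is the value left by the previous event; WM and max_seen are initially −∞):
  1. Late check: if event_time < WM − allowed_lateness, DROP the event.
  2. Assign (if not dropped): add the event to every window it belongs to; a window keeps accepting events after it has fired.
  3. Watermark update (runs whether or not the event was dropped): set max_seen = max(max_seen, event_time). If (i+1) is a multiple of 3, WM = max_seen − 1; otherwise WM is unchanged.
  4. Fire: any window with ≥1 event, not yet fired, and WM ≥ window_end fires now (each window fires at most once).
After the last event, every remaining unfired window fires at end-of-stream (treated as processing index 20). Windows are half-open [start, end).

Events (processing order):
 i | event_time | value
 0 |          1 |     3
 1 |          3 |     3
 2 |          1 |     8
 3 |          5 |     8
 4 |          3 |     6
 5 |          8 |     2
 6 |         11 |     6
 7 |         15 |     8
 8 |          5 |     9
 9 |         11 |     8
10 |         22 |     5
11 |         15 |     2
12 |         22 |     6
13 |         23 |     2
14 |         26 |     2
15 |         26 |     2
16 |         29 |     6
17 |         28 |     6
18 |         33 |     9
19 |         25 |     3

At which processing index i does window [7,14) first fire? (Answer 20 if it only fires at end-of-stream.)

8

i=0 t=1 v=3: → [0,7); WM=−∞
i=1 t=3 v=3: → [0,7); WM=−∞
i=2 t=1 v=8: → [0,7); WM=2
i=3 t=5 v=8: → [0,7); WM=2
i=4 t=3 v=6: → [0,7); WM=2
i=5 t=8 v=2: → [7,14); WM=7; [0,7) fires=28
i=6 t=11 v=6: → [7,14); WM=7
i=7 t=15 v=8: → [14,21); WM=7
i=8 t=5 v=9: → [0,7); WM=14; [7,14) fires=8
i=9 t=11 v=8: DROP (t<14-2); WM=14
i=10 t=22 v=5: → [21,28); WM=14
i=11 t=15 v=2: → [14,21); WM=21; [14,21) fires=10
i=12 t=22 v=6: → [21,28); WM=21
i=13 t=23 v=2: → [21,28); WM=21
i=14 t=26 v=2: → [21,28); WM=25
i=15 t=26 v=2: → [21,28); WM=25
i=16 t=29 v=6: → [28,35); WM=25
i=17 t=28 v=6: → [28,35); WM=28; [21,28) fires=17
i=18 t=33 v=9: → [28,35); WM=28
i=19 t=25 v=3: DROP (t<28-2); WM=28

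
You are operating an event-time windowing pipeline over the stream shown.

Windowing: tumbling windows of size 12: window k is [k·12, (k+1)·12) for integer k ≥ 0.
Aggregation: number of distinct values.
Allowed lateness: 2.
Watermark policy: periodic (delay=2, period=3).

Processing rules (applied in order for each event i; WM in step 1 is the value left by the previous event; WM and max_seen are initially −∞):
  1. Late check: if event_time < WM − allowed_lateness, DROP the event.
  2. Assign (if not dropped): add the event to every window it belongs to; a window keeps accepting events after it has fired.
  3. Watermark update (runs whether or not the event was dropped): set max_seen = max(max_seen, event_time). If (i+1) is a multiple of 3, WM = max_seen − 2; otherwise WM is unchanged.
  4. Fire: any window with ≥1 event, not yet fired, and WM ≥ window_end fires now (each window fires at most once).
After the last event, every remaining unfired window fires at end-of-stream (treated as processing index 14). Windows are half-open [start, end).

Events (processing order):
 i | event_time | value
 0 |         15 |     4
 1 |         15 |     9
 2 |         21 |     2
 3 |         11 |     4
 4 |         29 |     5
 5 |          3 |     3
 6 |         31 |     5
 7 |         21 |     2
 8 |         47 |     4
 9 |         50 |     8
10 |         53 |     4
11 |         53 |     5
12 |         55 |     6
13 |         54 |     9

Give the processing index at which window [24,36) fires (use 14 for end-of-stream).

i=0 t=15 v=4: → [12,24); WM=−∞
i=1 t=15 v=9: → [12,24); WM=−∞
i=2 t=21 v=2: → [12,24); WM=19
i=3 t=11 v=4: DROP (t<19-2); WM=19
i=4 t=29 v=5: → [24,36); WM=19
i=5 t=3 v=3: DROP (t<19-2); WM=27; [12,24) fires=3
i=6 t=31 v=5: → [24,36); WM=27
i=7 t=21 v=2: DROP (t<27-2); WM=27
i=8 t=47 v=4: → [36,48); WM=45; [24,36) fires=1
i=9 t=50 v=8: → [48,60); WM=45
i=10 t=53 v=4: → [48,60); WM=45
i=11 t=53 v=5: → [48,60); WM=51; [36,48) fires=1
i=12 t=55 v=6: → [48,60); WM=51
i=13 t=54 v=9: → [48,60); WM=51

8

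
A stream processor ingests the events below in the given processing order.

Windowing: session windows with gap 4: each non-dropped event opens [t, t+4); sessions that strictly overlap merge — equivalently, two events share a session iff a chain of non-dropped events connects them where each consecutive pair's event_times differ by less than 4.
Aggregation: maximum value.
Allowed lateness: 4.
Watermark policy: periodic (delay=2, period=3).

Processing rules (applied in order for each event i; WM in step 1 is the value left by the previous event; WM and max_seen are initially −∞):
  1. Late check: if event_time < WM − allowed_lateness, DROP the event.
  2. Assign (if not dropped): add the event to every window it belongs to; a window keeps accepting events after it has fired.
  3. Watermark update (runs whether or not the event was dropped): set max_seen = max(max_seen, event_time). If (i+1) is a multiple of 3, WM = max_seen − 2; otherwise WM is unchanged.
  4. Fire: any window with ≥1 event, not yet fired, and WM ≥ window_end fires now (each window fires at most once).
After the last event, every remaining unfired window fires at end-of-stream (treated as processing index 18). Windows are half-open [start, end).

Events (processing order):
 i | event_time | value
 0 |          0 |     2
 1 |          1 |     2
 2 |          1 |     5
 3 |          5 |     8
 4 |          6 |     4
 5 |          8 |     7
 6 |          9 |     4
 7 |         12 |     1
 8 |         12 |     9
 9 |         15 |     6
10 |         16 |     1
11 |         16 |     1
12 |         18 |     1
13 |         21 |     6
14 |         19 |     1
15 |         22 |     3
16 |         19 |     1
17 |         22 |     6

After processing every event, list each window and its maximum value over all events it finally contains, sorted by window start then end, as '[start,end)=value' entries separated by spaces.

i=0 t=0 v=2: → [0,4); WM=−∞
i=1 t=1 v=2: → [0,5); WM=−∞
i=2 t=1 v=5: → [0,5); WM=-1
i=3 t=5 v=8: → [5,9); WM=-1
i=4 t=6 v=4: → [5,10); WM=-1
i=5 t=8 v=7: → [5,12); WM=6
i=6 t=9 v=4: → [5,13); WM=6
i=7 t=12 v=1: → [5,16); WM=6
i=8 t=12 v=9: → [5,16); WM=10
i=9 t=15 v=6: → [5,19); WM=10
i=10 t=16 v=1: → [5,20); WM=10
i=11 t=16 v=1: → [5,20); WM=14
i=12 t=18 v=1: → [5,22); WM=14
i=13 t=21 v=6: → [5,25); WM=14
i=14 t=19 v=1: → [5,25); WM=19
i=15 t=22 v=3: → [5,26); WM=19
i=16 t=19 v=1: → [5,26); WM=19
i=17 t=22 v=6: → [5,26); WM=20

[0,5)=5 [5,26)=9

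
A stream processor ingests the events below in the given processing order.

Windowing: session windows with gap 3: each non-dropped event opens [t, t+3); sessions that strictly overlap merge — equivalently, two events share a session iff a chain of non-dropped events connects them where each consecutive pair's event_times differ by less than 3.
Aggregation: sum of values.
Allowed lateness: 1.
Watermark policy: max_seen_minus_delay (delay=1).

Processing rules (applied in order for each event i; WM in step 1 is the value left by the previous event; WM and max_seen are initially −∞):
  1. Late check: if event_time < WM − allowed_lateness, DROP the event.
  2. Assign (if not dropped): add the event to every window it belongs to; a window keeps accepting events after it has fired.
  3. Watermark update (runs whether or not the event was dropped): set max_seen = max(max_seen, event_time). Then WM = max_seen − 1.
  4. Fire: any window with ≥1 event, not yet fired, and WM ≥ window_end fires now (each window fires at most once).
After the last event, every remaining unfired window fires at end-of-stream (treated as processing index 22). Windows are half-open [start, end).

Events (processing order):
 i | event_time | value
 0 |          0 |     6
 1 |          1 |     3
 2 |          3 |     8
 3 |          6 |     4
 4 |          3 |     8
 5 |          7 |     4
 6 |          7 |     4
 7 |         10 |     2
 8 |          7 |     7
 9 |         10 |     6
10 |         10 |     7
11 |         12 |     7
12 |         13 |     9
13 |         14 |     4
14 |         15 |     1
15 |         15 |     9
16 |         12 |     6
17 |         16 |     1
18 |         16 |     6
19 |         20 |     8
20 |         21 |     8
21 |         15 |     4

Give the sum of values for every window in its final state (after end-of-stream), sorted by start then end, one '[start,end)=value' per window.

[0,6)=17 [6,10)=12 [10,19)=52 [20,24)=16

i=0 t=0 v=6: → [0,3); WM=-1
i=1 t=1 v=3: → [0,4); WM=0
i=2 t=3 v=8: → [0,6); WM=2
i=3 t=6 v=4: → [6,9); WM=5
i=4 t=3 v=8: DROP (t<5-1); WM=5
i=5 t=7 v=4: → [6,10); WM=6
i=6 t=7 v=4: → [6,10); WM=6
i=7 t=10 v=2: → [10,13); WM=9
i=8 t=7 v=7: DROP (t<9-1); WM=9
i=9 t=10 v=6: → [10,13); WM=9
i=10 t=10 v=7: → [10,13); WM=9
i=11 t=12 v=7: → [10,15); WM=11
i=12 t=13 v=9: → [10,16); WM=12
i=13 t=14 v=4: → [10,17); WM=13
i=14 t=15 v=1: → [10,18); WM=14
i=15 t=15 v=9: → [10,18); WM=14
i=16 t=12 v=6: DROP (t<14-1); WM=14
i=17 t=16 v=1: → [10,19); WM=15
i=18 t=16 v=6: → [10,19); WM=15
i=19 t=20 v=8: → [20,23); WM=19
i=20 t=21 v=8: → [20,24); WM=20
i=21 t=15 v=4: DROP (t<20-1); WM=20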